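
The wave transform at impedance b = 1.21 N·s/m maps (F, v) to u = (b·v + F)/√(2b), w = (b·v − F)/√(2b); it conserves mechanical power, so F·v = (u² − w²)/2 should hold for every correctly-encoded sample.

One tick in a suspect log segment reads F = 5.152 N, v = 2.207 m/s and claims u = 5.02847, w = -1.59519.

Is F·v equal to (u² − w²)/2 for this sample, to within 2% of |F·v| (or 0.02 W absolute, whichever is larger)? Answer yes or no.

F·v = 5.152×2.207 = 11.3705 W.
(u² − w²)/2 = (25.2855 − 2.5446)/2 = 11.3704 W.
|Δ| = 0.0000;  2% of max(1, |F·v|) = 0.2274.

yes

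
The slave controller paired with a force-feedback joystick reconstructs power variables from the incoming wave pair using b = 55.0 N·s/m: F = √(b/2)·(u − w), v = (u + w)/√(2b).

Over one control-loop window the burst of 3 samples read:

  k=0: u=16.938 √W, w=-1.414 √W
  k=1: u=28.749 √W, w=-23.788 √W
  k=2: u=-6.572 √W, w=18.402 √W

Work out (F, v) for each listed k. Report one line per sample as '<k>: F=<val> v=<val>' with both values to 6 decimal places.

k=0: u−w=18.352000, u+w=15.524000; √(b/2)=5.244044, √(2b)=10.488088; F=5.244044×18.352=96.238700, v=15.524000/10.488088=1.480155
k=1: u−w=52.537000, u+w=4.961000; √(b/2)=5.244044, √(2b)=10.488088; F=5.244044×52.537=275.506352, v=4.961000/10.488088=0.473013
k=2: u−w=-24.974000, u+w=11.830000; √(b/2)=5.244044, √(2b)=10.488088; F=5.244044×(-24.974)=-130.964761, v=11.830000/10.488088=1.127946

0: F=96.238700 v=1.480155
1: F=275.506352 v=0.473013
2: F=-130.964761 v=1.127946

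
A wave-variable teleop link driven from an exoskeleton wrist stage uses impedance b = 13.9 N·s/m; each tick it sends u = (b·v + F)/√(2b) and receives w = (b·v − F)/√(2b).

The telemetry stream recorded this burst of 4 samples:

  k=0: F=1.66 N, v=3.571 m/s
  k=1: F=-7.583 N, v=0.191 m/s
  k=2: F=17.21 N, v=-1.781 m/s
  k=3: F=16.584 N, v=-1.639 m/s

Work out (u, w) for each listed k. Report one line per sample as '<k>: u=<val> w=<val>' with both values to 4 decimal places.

0: u=9.7290 w=9.0993
1: u=-0.9347 w=1.9417
2: u=-1.4312 w=-7.9593
3: u=-1.1755 w=-7.4662

k=0: b·v=13.9×3.571=49.6369; √(2b)=5.2726; u=(49.6369+1.66)/5.2726=9.7290, w=(49.6369−1.66)/5.2726=9.0993
k=1: b·v=13.9×0.191=2.6549; √(2b)=5.2726; u=(2.6549+(-7.583))/5.2726=-0.9347, w=(2.6549−(-7.583))/5.2726=1.9417
k=2: b·v=13.9×(-1.781)=-24.7559; √(2b)=5.2726; u=(-24.7559+17.21)/5.2726=-1.4312, w=(-24.7559−17.21)/5.2726=-7.9593
k=3: b·v=13.9×(-1.639)=-22.7821; √(2b)=5.2726; u=(-22.7821+16.584)/5.2726=-1.1755, w=(-22.7821−16.584)/5.2726=-7.4662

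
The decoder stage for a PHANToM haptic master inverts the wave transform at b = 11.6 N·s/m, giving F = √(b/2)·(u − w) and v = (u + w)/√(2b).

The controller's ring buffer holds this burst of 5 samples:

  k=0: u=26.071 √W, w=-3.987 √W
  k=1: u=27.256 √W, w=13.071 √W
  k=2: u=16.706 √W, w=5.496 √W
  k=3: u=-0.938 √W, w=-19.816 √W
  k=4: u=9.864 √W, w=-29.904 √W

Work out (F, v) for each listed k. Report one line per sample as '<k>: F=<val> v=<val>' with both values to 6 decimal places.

0: F=72.389250 v=4.584941
1: F=34.162004 v=8.372438
2: F=26.997255 v=4.609439
3: F=45.464244 v=-4.308815
4: F=95.774027 v=-4.160579

k=0: u−w=30.058000, u+w=22.084000; √(b/2)=2.408319, √(2b)=4.816638; F=2.408319×30.058=72.389250, v=22.084000/4.816638=4.584941
k=1: u−w=14.185000, u+w=40.327000; √(b/2)=2.408319, √(2b)=4.816638; F=2.408319×14.185=34.162004, v=40.327000/4.816638=8.372438
k=2: u−w=11.210000, u+w=22.202000; √(b/2)=2.408319, √(2b)=4.816638; F=2.408319×11.21=26.997255, v=22.202000/4.816638=4.609439
k=3: u−w=18.878000, u+w=-20.754000; √(b/2)=2.408319, √(2b)=4.816638; F=2.408319×18.878=45.464244, v=-20.754000/4.816638=-4.308815
k=4: u−w=39.768000, u+w=-20.040000; √(b/2)=2.408319, √(2b)=4.816638; F=2.408319×39.768=95.774027, v=-20.040000/4.816638=-4.160579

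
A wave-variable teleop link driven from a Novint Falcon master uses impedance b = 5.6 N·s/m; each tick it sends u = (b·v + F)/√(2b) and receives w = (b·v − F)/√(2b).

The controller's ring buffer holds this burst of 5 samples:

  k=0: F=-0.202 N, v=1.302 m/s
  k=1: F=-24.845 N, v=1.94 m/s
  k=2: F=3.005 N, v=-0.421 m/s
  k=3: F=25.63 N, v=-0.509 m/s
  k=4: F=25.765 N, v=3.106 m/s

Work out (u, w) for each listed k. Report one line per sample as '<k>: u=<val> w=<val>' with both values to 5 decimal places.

k=0: b·v=5.6×1.302=7.29120; √(2b)=3.34664; u=(7.29120+(-0.202))/3.34664=2.11830, w=(7.29120−(-0.202))/3.34664=2.23902
k=1: b·v=5.6×1.94=10.86400; √(2b)=3.34664; u=(10.86400+(-24.845))/3.34664=-4.17762, w=(10.86400−(-24.845))/3.34664=10.67010
k=2: b·v=5.6×(-0.421)=-2.35760; √(2b)=3.34664; u=(-2.35760+3.005)/3.34664=0.19345, w=(-2.35760−3.005)/3.34664=-1.60238
k=3: b·v=5.6×(-0.509)=-2.85040; √(2b)=3.34664; u=(-2.85040+25.63)/3.34664=6.80671, w=(-2.85040−25.63)/3.34664=-8.51015
k=4: b·v=5.6×3.106=17.39360; √(2b)=3.34664; u=(17.39360+25.765)/3.34664=12.89610, w=(17.39360−25.765)/3.34664=-2.50143

0: u=2.11830 w=2.23902
1: u=-4.17762 w=10.67010
2: u=0.19345 w=-1.60238
3: u=6.80671 w=-8.51015
4: u=12.89610 w=-2.50143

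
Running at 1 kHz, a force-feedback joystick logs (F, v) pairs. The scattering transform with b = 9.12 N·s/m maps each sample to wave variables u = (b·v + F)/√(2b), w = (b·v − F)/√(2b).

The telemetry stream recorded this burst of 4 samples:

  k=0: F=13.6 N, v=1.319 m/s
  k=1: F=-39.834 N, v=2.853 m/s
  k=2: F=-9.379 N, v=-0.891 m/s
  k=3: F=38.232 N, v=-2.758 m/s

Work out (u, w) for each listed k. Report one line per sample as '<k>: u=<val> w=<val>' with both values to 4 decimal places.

0: u=6.0010 w=-0.3678
1: u=-3.2346 w=15.4193
2: u=-4.0987 w=0.2934
3: u=3.0624 w=-14.8414

k=0: b·v=9.12×1.319=12.0293; √(2b)=4.2708; u=(12.0293+13.6)/4.2708=6.0010, w=(12.0293−13.6)/4.2708=-0.3678
k=1: b·v=9.12×2.853=26.0194; √(2b)=4.2708; u=(26.0194+(-39.834))/4.2708=-3.2346, w=(26.0194−(-39.834))/4.2708=15.4193
k=2: b·v=9.12×(-0.891)=-8.1259; √(2b)=4.2708; u=(-8.1259+(-9.379))/4.2708=-4.0987, w=(-8.1259−(-9.379))/4.2708=0.2934
k=3: b·v=9.12×(-2.758)=-25.1530; √(2b)=4.2708; u=(-25.1530+38.232)/4.2708=3.0624, w=(-25.1530−38.232)/4.2708=-14.8414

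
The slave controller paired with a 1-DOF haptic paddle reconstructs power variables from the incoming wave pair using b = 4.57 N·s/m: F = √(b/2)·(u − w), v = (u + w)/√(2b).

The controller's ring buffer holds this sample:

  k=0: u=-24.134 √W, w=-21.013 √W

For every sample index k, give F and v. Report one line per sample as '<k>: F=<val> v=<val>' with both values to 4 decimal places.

0: F=-4.7178 v=-14.9333

k=0: u−w=-3.1210, u+w=-45.1470; √(b/2)=1.5116, √(2b)=3.0232; F=1.5116×(-3.121)=-4.7178, v=-45.1470/3.0232=-14.9333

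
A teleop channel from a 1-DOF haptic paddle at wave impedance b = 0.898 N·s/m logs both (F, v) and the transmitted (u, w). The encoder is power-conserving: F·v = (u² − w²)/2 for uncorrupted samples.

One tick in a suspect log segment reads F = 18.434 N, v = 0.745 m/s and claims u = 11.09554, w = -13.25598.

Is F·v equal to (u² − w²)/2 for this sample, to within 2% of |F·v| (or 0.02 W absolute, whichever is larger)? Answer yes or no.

no

F·v = 18.434×0.745 = 13.73333 W.
(u² − w²)/2 = (123.11101 − 175.72101)/2 = -26.30500 W.
|Δ| = 40.03833;  2% of max(1, |F·v|) = 0.27467.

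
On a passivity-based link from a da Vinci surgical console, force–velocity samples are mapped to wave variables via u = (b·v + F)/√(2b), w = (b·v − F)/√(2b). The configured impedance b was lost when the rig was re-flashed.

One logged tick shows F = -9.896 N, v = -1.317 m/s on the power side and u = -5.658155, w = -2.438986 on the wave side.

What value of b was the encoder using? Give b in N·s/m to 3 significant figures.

u + w = -8.097141;  u + w = √(2b)·v, so √(2b) = -8.097141/(-1.317) = 6.148171.
b = (√(2b))²/2 = 37.800005/2 = 18.900002.
(Check via u − w = 2F/√(2b): u − w = -3.219169, 2F/√(2b) = -3.219169.)

b = 18.9 N·s/m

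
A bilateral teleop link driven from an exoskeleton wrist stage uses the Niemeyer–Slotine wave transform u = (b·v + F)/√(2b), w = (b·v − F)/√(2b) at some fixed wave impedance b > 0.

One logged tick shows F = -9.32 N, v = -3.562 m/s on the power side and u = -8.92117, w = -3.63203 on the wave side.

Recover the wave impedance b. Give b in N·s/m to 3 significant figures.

b = 6.21 N·s/m

u + w = -12.5532;  u + w = √(2b)·v, so √(2b) = -12.5532/(-3.562) = 3.5242.
b = (√(2b))²/2 = 12.4200/2 = 6.2100.
(Check via u − w = 2F/√(2b): u − w = -5.2891, 2F/√(2b) = -5.2891.)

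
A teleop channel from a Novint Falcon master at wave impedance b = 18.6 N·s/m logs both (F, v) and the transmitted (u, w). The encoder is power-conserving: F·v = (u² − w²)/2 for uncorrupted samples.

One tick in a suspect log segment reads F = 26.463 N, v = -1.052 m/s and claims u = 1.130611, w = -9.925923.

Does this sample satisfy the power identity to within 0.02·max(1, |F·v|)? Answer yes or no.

F·v = 26.463×(-1.052) = -27.839076 W.
(u² − w²)/2 = (1.278281 − 98.523947)/2 = -48.622833 W.
|Δ| = 20.783757;  2% of max(1, |F·v|) = 0.556782.

no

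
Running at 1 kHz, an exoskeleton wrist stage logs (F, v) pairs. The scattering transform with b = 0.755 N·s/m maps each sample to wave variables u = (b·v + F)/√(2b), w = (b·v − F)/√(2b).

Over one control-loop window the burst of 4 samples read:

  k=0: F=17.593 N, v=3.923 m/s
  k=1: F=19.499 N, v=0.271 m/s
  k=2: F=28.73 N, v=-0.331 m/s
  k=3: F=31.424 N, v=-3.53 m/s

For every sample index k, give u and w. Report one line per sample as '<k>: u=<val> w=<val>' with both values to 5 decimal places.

k=0: b·v=0.755×3.923=2.96186; √(2b)=1.22882; u=(2.96186+17.593)/1.22882=16.72731, w=(2.96186−17.593)/1.22882=-11.90665
k=1: b·v=0.755×0.271=0.20461; √(2b)=1.22882; u=(0.20461+19.499)/1.22882=16.03457, w=(0.20461−19.499)/1.22882=-15.70156
k=2: b·v=0.755×(-0.331)=-0.24991; √(2b)=1.22882; u=(-0.24991+28.73)/1.22882=23.17677, w=(-0.24991−28.73)/1.22882=-23.58351
k=3: b·v=0.755×(-3.53)=-2.66515; √(2b)=1.22882; u=(-2.66515+31.424)/1.22882=23.40362, w=(-2.66515−31.424)/1.22882=-27.74136

0: u=16.72731 w=-11.90665
1: u=16.03457 w=-15.70156
2: u=23.17677 w=-23.58351
3: u=23.40362 w=-27.74136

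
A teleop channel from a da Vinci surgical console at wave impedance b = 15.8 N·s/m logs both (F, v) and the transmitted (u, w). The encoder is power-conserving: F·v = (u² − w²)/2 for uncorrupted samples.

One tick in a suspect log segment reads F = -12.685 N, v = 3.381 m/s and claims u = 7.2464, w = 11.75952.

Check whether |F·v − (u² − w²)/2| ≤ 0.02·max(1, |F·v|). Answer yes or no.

F·v = (-12.685)×3.381 = -42.88799 W.
(u² − w²)/2 = (52.51031 − 138.28631)/2 = -42.88800 W.
|Δ| = 0.00001;  2% of max(1, |F·v|) = 0.85776.

yes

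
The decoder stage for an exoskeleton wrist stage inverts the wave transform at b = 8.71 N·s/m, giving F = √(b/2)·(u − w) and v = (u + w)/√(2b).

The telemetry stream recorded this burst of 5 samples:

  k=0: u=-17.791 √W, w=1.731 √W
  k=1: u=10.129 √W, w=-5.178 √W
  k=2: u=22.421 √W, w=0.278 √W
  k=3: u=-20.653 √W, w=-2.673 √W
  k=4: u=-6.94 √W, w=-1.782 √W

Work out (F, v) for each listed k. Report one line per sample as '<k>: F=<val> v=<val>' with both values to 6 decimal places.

k=0: u−w=-19.522000, u+w=-16.060000; √(b/2)=2.086864, √(2b)=4.173727; F=2.086864×(-19.522)=-40.739753, v=-16.060000/4.173727=-3.847880
k=1: u−w=15.307000, u+w=4.951000; √(b/2)=2.086864, √(2b)=4.173727; F=2.086864×15.307=31.943622, v=4.951000/4.173727=1.186230
k=2: u−w=22.143000, u+w=22.699000; √(b/2)=2.086864, √(2b)=4.173727; F=2.086864×22.143=46.209422, v=22.699000/4.173727=5.438544
k=3: u−w=-17.980000, u+w=-23.326000; √(b/2)=2.086864, √(2b)=4.173727; F=2.086864×(-17.98)=-37.521809, v=-23.326000/4.173727=-5.588769
k=4: u−w=-5.158000, u+w=-8.722000; √(b/2)=2.086864, √(2b)=4.173727; F=2.086864×(-5.158)=-10.764043, v=-8.722000/4.173727=-2.089739

0: F=-40.739753 v=-3.847880
1: F=31.943622 v=1.186230
2: F=46.209422 v=5.438544
3: F=-37.521809 v=-5.588769
4: F=-10.764043 v=-2.089739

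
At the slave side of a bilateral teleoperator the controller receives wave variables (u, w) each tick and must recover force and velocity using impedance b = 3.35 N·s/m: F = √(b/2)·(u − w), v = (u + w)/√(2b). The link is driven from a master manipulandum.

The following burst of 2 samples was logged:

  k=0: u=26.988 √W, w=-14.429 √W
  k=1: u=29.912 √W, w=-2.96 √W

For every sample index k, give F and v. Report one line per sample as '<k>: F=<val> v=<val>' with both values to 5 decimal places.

k=0: u−w=41.41700, u+w=12.55900; √(b/2)=1.29422, √(2b)=2.58844; F=1.29422×41.417=53.60262, v=12.55900/2.58844=4.85196
k=1: u−w=32.87200, u+w=26.95200; √(b/2)=1.29422, √(2b)=2.58844; F=1.29422×32.872=42.54353, v=26.95200/2.58844=10.41247

0: F=53.60262 v=4.85196
1: F=42.54353 v=10.41247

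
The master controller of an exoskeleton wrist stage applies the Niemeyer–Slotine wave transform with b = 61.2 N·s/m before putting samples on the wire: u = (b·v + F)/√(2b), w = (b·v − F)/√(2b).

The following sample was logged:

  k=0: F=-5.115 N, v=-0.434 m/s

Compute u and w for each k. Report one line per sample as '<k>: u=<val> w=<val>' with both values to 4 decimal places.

k=0: b·v=61.2×(-0.434)=-26.5608; √(2b)=11.0635; u=(-26.5608+(-5.115))/11.0635=-2.8631, w=(-26.5608−(-5.115))/11.0635=-1.9384

0: u=-2.8631 w=-1.9384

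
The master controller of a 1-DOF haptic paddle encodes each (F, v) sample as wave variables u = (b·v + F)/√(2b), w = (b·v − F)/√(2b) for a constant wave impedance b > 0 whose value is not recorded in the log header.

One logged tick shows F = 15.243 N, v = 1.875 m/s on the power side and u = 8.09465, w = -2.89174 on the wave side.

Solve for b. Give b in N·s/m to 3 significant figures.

b = 3.85 N·s/m

u + w = 5.20291;  u + w = √(2b)·v, so √(2b) = 5.20291/1.875 = 2.77489.
b = (√(2b))²/2 = 7.69999/2 = 3.84999.
(Check via u − w = 2F/√(2b): u − w = 10.98639, 2F/√(2b) = 10.98640.)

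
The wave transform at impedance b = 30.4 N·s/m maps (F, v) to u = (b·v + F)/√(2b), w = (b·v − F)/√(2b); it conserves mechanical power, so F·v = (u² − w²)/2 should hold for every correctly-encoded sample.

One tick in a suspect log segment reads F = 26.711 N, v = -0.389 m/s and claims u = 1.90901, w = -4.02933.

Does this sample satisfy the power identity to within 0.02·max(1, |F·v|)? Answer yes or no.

no

F·v = 26.711×(-0.389) = -10.3906 W.
(u² − w²)/2 = (3.6443 − 16.2355)/2 = -6.2956 W.
|Δ| = 4.0950;  2% of max(1, |F·v|) = 0.2078.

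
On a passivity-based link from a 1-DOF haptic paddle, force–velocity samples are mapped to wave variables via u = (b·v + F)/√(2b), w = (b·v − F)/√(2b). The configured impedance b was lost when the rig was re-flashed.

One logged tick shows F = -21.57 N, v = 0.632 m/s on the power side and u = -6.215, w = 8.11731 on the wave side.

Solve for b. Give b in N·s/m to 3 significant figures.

u + w = 1.90231;  u + w = √(2b)·v, so √(2b) = 1.90231/0.632 = 3.00998.
b = (√(2b))²/2 = 9.06000/2 = 4.53000.
(Check via u − w = 2F/√(2b): u − w = -14.33231, 2F/√(2b) = -14.33230.)

b = 4.53 N·s/m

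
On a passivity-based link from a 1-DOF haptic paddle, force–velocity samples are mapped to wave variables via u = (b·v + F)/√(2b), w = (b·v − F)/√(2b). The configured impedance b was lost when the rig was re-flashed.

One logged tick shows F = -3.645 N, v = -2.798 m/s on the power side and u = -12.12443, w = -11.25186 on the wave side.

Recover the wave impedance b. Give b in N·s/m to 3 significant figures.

u + w = -23.3763;  u + w = √(2b)·v, so √(2b) = -23.3763/(-2.798) = 8.3546.
b = (√(2b))²/2 = 69.8001/2 = 34.9000.
(Check via u − w = 2F/√(2b): u − w = -0.8726, 2F/√(2b) = -0.8726.)

b = 34.9 N·s/m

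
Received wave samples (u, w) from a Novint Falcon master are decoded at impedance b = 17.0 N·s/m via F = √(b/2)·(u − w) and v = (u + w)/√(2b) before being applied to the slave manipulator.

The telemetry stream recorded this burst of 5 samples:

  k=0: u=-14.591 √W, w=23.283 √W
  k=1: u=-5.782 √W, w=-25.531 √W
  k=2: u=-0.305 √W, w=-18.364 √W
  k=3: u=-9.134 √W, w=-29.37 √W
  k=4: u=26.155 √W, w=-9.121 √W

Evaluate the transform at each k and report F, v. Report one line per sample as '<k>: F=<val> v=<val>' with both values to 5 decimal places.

k=0: u−w=-37.87400, u+w=8.69200; √(b/2)=2.91548, √(2b)=5.83095; F=2.91548×(-37.874)=-110.42074, v=8.69200/5.83095=1.49067
k=1: u−w=19.74900, u+w=-31.31300; √(b/2)=2.91548, √(2b)=5.83095; F=2.91548×19.749=57.57773, v=-31.31300/5.83095=-5.37014
k=2: u−w=18.05900, u+w=-18.66900; √(b/2)=2.91548, √(2b)=5.83095; F=2.91548×18.059=52.65058, v=-18.66900/5.83095=-3.20171
k=3: u−w=20.23600, u+w=-38.50400; √(b/2)=2.91548, √(2b)=5.83095; F=2.91548×20.236=58.99757, v=-38.50400/5.83095=-6.60338
k=4: u−w=35.27600, u+w=17.03400; √(b/2)=2.91548, √(2b)=5.83095; F=2.91548×35.276=102.84633, v=17.03400/5.83095=2.92131

0: F=-110.42074 v=1.49067
1: F=57.57773 v=-5.37014
2: F=52.65058 v=-3.20171
3: F=58.99757 v=-6.60338
4: F=102.84633 v=2.92131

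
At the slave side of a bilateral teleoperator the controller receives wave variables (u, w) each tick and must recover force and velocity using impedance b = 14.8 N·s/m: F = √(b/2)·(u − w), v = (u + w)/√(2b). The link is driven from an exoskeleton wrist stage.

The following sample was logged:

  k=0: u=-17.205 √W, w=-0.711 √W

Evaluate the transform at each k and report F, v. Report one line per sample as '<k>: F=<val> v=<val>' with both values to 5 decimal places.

k=0: u−w=-16.49400, u+w=-17.91600; √(b/2)=2.72029, √(2b)=5.44059; F=2.72029×(-16.494)=-44.86853, v=-17.91600/5.44059=-3.29303

0: F=-44.86853 v=-3.29303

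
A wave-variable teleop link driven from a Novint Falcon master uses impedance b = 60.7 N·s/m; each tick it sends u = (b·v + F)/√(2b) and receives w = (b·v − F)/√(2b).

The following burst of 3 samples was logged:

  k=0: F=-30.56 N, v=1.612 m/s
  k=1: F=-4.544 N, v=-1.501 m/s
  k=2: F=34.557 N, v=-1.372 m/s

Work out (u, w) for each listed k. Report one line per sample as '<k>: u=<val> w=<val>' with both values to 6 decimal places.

0: u=6.107041 w=11.654244
1: u=-8.681544 w=-7.856724
2: u=-4.422097 w=-10.694828

k=0: b·v=60.7×1.612=97.848400; √(2b)=11.018167; u=(97.848400+(-30.56))/11.018167=6.107041, w=(97.848400−(-30.56))/11.018167=11.654244
k=1: b·v=60.7×(-1.501)=-91.110700; √(2b)=11.018167; u=(-91.110700+(-4.544))/11.018167=-8.681544, w=(-91.110700−(-4.544))/11.018167=-7.856724
k=2: b·v=60.7×(-1.372)=-83.280400; √(2b)=11.018167; u=(-83.280400+34.557)/11.018167=-4.422097, w=(-83.280400−34.557)/11.018167=-10.694828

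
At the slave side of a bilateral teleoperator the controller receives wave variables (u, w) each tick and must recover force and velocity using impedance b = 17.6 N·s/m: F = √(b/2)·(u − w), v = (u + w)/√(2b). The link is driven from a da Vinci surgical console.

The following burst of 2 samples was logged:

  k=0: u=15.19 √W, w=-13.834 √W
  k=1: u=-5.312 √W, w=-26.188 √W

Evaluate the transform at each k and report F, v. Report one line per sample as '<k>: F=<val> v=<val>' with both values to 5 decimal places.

k=0: u−w=29.02400, u+w=1.35600; √(b/2)=2.96648, √(2b)=5.93296; F=2.96648×29.024=86.09910, v=1.35600/5.93296=0.22855
k=1: u−w=20.87600, u+w=-31.50000; √(b/2)=2.96648, √(2b)=5.93296; F=2.96648×20.876=61.92822, v=-31.50000/5.93296=-5.30932

0: F=86.09910 v=0.22855
1: F=61.92822 v=-5.30932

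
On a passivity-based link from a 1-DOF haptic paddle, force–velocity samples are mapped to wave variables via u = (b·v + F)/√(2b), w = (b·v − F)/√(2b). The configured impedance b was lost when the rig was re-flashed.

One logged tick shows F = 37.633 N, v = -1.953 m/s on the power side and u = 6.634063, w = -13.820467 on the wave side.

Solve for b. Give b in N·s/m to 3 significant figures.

b = 6.77 N·s/m

u + w = -7.186404;  u + w = √(2b)·v, so √(2b) = -7.186404/(-1.953) = 3.679674.
b = (√(2b))²/2 = 13.540003/2 = 6.770002.
(Check via u − w = 2F/√(2b): u − w = 20.454530, 2F/√(2b) = 20.454527.)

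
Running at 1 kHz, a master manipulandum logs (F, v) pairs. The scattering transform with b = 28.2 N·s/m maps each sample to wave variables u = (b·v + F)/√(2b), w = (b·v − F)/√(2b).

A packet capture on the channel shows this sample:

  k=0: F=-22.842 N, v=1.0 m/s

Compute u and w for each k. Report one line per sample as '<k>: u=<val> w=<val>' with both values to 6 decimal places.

k=0: b·v=28.2×1.0=28.200000; √(2b)=7.509993; u=(28.200000+(-22.842))/7.509993=0.713449, w=(28.200000−(-22.842))/7.509993=6.796544

0: u=0.713449 w=6.796544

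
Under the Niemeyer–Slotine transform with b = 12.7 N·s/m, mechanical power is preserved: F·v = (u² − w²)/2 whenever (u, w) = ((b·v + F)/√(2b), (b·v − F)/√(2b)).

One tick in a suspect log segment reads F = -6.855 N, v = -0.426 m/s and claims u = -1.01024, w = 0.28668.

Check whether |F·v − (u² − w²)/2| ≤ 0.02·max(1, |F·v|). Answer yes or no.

no

F·v = (-6.855)×(-0.426) = 2.9202 W.
(u² − w²)/2 = (1.0206 − 0.0822)/2 = 0.4692 W.
|Δ| = 2.4510;  2% of max(1, |F·v|) = 0.0584.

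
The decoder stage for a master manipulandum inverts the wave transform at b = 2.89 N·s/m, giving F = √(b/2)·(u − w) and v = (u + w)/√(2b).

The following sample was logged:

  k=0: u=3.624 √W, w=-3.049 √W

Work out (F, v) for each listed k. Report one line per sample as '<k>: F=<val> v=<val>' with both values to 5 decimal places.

0: F=8.02149 v=0.23917

k=0: u−w=6.67300, u+w=0.57500; √(b/2)=1.20208, √(2b)=2.40416; F=1.20208×6.673=8.02149, v=0.57500/2.40416=0.23917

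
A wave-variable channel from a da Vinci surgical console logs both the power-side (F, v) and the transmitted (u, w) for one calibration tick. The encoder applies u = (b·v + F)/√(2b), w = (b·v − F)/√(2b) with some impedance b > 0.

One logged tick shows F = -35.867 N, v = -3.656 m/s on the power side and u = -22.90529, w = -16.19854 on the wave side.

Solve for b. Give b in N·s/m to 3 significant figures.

b = 57.2 N·s/m

u + w = -39.1038;  u + w = √(2b)·v, so √(2b) = -39.1038/(-3.656) = 10.6958.
b = (√(2b))²/2 = 114.4001/2 = 57.2000.
(Check via u − w = 2F/√(2b): u − w = -6.7067, 2F/√(2b) = -6.7067.)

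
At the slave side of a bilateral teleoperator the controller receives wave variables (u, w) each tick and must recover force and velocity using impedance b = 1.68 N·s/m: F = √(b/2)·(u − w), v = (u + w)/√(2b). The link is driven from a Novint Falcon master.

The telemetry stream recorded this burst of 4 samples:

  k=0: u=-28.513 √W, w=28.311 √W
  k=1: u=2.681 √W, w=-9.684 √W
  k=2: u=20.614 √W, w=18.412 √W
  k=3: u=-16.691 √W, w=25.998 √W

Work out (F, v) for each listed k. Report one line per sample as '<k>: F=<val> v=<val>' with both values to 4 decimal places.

0: F=-52.0801 v=-0.1102
1: F=11.3327 v=-3.8204
2: F=2.0182 v=21.2904
3: F=-39.1251 v=5.0774

k=0: u−w=-56.8240, u+w=-0.2020; √(b/2)=0.9165, √(2b)=1.8330; F=0.9165×(-56.824)=-52.0801, v=-0.2020/1.8330=-0.1102
k=1: u−w=12.3650, u+w=-7.0030; √(b/2)=0.9165, √(2b)=1.8330; F=0.9165×12.365=11.3327, v=-7.0030/1.8330=-3.8204
k=2: u−w=2.2020, u+w=39.0260; √(b/2)=0.9165, √(2b)=1.8330; F=0.9165×2.202=2.0182, v=39.0260/1.8330=21.2904
k=3: u−w=-42.6890, u+w=9.3070; √(b/2)=0.9165, √(2b)=1.8330; F=0.9165×(-42.689)=-39.1251, v=9.3070/1.8330=5.0774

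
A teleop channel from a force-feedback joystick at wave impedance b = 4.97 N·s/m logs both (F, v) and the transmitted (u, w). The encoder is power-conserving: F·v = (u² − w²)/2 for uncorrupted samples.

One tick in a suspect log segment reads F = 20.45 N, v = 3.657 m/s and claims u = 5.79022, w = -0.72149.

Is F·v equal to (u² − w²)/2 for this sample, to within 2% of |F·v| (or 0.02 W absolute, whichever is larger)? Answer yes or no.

F·v = 20.45×3.657 = 74.7857 W.
(u² − w²)/2 = (33.5266 − 0.5205)/2 = 16.5030 W.
|Δ| = 58.2826;  2% of max(1, |F·v|) = 1.4957.

no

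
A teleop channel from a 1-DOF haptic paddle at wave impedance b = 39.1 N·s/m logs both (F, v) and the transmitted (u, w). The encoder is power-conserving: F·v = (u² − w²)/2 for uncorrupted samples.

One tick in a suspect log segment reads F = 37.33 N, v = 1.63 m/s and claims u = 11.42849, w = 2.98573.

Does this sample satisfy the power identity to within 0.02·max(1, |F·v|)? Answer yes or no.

F·v = 37.33×1.63 = 60.8479 W.
(u² − w²)/2 = (130.6104 − 8.9146)/2 = 60.8479 W.
|Δ| = 0.0000;  2% of max(1, |F·v|) = 1.2170.

yes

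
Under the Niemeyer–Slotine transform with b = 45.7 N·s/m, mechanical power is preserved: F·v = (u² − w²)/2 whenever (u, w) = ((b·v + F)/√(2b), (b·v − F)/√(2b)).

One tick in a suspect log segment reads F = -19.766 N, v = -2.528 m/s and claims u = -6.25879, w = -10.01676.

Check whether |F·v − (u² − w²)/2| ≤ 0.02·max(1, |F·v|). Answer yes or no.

F·v = (-19.766)×(-2.528) = 49.96845 W.
(u² − w²)/2 = (39.17245 − 100.33548)/2 = -30.58151 W.
|Δ| = 80.54996;  2% of max(1, |F·v|) = 0.99937.

no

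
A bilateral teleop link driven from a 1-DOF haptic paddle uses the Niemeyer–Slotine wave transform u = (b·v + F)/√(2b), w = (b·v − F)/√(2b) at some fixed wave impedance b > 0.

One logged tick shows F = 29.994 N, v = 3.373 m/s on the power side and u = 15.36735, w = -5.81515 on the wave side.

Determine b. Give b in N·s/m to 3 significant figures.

b = 4.01 N·s/m

u + w = 9.5522;  u + w = √(2b)·v, so √(2b) = 9.5522/3.373 = 2.8320.
b = (√(2b))²/2 = 8.0200/2 = 4.0100.
(Check via u − w = 2F/√(2b): u − w = 21.1825, 2F/√(2b) = 21.1825.)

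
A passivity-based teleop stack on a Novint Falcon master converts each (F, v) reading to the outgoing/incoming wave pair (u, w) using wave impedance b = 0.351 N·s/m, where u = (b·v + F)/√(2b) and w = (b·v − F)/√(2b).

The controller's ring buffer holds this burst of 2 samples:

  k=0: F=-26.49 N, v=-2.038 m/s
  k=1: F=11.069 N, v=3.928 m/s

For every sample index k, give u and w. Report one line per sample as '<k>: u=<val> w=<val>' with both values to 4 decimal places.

0: u=-32.4702 w=30.7627
1: u=14.8567 w=-11.5656

k=0: b·v=0.351×(-2.038)=-0.7153; √(2b)=0.8379; u=(-0.7153+(-26.49))/0.8379=-32.4702, w=(-0.7153−(-26.49))/0.8379=30.7627
k=1: b·v=0.351×3.928=1.3787; √(2b)=0.8379; u=(1.3787+11.069)/0.8379=14.8567, w=(1.3787−11.069)/0.8379=-11.5656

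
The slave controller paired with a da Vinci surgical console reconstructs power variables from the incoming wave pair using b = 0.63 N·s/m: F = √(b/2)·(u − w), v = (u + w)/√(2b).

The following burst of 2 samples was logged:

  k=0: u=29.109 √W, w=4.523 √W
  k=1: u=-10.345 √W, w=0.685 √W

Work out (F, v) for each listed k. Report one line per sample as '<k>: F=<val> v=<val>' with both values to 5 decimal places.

0: F=13.79886 v=29.96177
1: F=-6.19057 v=-8.60581

k=0: u−w=24.58600, u+w=33.63200; √(b/2)=0.56125, √(2b)=1.12250; F=0.56125×24.586=13.79886, v=33.63200/1.12250=29.96177
k=1: u−w=-11.03000, u+w=-9.66000; √(b/2)=0.56125, √(2b)=1.12250; F=0.56125×(-11.03)=-6.19057, v=-9.66000/1.12250=-8.60581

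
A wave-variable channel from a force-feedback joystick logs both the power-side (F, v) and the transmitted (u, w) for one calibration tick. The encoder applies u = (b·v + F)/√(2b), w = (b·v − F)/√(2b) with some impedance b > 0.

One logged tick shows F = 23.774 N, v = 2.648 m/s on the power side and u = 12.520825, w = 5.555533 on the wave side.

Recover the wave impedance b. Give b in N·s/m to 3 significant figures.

b = 23.3 N·s/m

u + w = 18.076358;  u + w = √(2b)·v, so √(2b) = 18.076358/2.648 = 6.826419.
b = (√(2b))²/2 = 46.599999/2 = 23.299999.
(Check via u − w = 2F/√(2b): u − w = 6.965292, 2F/√(2b) = 6.965292.)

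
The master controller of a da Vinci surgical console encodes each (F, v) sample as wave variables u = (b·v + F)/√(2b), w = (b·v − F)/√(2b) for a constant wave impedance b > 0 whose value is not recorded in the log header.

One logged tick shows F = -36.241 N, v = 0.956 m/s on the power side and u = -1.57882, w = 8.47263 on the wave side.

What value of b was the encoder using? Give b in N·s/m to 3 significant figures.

u + w = 6.8938;  u + w = √(2b)·v, so √(2b) = 6.8938/0.956 = 7.2111.
b = (√(2b))²/2 = 51.9999/2 = 26.0000.
(Check via u − w = 2F/√(2b): u − w = -10.0515, 2F/√(2b) = -10.0515.)

b = 26 N·s/m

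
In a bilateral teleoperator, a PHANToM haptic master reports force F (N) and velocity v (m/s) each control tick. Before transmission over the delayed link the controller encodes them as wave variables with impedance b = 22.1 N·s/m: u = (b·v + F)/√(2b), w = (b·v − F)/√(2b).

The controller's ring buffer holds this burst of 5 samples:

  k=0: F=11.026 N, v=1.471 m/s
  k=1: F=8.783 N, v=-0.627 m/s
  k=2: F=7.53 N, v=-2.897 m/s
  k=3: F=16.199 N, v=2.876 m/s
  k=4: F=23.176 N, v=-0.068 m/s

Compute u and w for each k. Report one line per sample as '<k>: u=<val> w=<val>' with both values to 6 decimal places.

0: u=6.548298 w=3.231364
1: u=-0.763157 w=-3.405333
2: u=-8.497455 w=-10.762693
3: u=11.996827 w=7.123707
4: u=3.259957 w=-3.712042

k=0: b·v=22.1×1.471=32.509100; √(2b)=6.648308; u=(32.509100+11.026)/6.648308=6.548298, w=(32.509100−11.026)/6.648308=3.231364
k=1: b·v=22.1×(-0.627)=-13.856700; √(2b)=6.648308; u=(-13.856700+8.783)/6.648308=-0.763157, w=(-13.856700−8.783)/6.648308=-3.405333
k=2: b·v=22.1×(-2.897)=-64.023700; √(2b)=6.648308; u=(-64.023700+7.53)/6.648308=-8.497455, w=(-64.023700−7.53)/6.648308=-10.762693
k=3: b·v=22.1×2.876=63.559600; √(2b)=6.648308; u=(63.559600+16.199)/6.648308=11.996827, w=(63.559600−16.199)/6.648308=7.123707
k=4: b·v=22.1×(-0.068)=-1.502800; √(2b)=6.648308; u=(-1.502800+23.176)/6.648308=3.259957, w=(-1.502800−23.176)/6.648308=-3.712042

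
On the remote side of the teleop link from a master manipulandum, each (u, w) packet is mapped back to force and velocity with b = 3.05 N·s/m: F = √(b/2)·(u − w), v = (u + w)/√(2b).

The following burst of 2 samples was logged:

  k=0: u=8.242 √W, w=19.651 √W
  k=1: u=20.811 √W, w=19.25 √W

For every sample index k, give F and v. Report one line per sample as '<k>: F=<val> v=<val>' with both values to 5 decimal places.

0: F=-14.08908 v=11.29355
1: F=1.92769 v=16.22022

k=0: u−w=-11.40900, u+w=27.89300; √(b/2)=1.23491, √(2b)=2.46982; F=1.23491×(-11.409)=-14.08908, v=27.89300/2.46982=11.29355
k=1: u−w=1.56100, u+w=40.06100; √(b/2)=1.23491, √(2b)=2.46982; F=1.23491×1.561=1.92769, v=40.06100/2.46982=16.22022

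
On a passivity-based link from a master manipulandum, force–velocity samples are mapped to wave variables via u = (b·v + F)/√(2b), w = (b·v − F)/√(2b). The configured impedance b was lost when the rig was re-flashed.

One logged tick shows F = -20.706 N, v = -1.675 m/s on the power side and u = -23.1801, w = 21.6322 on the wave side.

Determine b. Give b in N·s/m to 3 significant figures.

u + w = -1.54790;  u + w = √(2b)·v, so √(2b) = -1.54790/(-1.675) = 0.92412.
b = (√(2b))²/2 = 0.85400/2 = 0.42700.
(Check via u − w = 2F/√(2b): u − w = -44.81230, 2F/√(2b) = -44.81239.)

b = 0.427 N·s/m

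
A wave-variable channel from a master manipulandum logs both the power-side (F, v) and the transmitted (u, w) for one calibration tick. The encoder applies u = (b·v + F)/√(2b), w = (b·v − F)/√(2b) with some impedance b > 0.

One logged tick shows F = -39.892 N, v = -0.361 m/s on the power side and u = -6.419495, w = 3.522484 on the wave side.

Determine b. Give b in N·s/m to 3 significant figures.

b = 32.2 N·s/m

u + w = -2.897011;  u + w = √(2b)·v, so √(2b) = -2.897011/(-0.361) = 8.024961.
b = (√(2b))²/2 = 64.400003/2 = 32.200001.
(Check via u − w = 2F/√(2b): u − w = -9.941979, 2F/√(2b) = -9.941980.)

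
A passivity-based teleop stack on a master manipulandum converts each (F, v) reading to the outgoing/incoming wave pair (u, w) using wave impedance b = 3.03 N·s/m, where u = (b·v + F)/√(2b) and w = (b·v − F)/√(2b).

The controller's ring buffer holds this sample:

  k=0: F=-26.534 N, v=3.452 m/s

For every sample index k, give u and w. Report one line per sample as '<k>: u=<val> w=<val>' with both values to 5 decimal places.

k=0: b·v=3.03×3.452=10.45956; √(2b)=2.46171; u=(10.45956+(-26.534))/2.46171=-6.52979, w=(10.45956−(-26.534))/2.46171=15.02761

0: u=-6.52979 w=15.02761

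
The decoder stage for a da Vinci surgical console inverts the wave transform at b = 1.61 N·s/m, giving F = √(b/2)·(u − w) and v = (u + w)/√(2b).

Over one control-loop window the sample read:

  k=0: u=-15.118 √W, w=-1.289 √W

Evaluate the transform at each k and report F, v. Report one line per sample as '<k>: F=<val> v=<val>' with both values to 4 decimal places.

k=0: u−w=-13.8290, u+w=-16.4070; √(b/2)=0.8972, √(2b)=1.7944; F=0.8972×(-13.829)=-12.4076, v=-16.4070/1.7944=-9.1433

0: F=-12.4076 v=-9.1433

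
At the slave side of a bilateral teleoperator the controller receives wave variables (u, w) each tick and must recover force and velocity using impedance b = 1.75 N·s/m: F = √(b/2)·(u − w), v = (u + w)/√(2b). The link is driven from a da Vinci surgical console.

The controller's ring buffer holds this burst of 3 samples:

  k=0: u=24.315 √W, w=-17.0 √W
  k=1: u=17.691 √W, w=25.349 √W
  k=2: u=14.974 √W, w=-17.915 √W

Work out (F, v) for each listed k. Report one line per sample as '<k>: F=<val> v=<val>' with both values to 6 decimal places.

0: F=38.646644 v=3.910032
1: F=-7.163403 v=23.005848
2: F=30.764842 v=-1.572031

k=0: u−w=41.315000, u+w=7.315000; √(b/2)=0.935414, √(2b)=1.870829; F=0.935414×41.315=38.646644, v=7.315000/1.870829=3.910032
k=1: u−w=-7.658000, u+w=43.040000; √(b/2)=0.935414, √(2b)=1.870829; F=0.935414×(-7.658)=-7.163403, v=43.040000/1.870829=23.005848
k=2: u−w=32.889000, u+w=-2.941000; √(b/2)=0.935414, √(2b)=1.870829; F=0.935414×32.889=30.764842, v=-2.941000/1.870829=-1.572031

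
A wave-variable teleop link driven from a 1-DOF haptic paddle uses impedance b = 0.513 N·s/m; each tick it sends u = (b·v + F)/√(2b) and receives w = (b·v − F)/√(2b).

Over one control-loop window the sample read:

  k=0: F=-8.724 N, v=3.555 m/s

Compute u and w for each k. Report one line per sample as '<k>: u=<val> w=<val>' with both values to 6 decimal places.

k=0: b·v=0.513×3.555=1.823715; √(2b)=1.012917; u=(1.823715+(-8.724))/1.012917=-6.812293, w=(1.823715−(-8.724))/1.012917=10.413212

0: u=-6.812293 w=10.413212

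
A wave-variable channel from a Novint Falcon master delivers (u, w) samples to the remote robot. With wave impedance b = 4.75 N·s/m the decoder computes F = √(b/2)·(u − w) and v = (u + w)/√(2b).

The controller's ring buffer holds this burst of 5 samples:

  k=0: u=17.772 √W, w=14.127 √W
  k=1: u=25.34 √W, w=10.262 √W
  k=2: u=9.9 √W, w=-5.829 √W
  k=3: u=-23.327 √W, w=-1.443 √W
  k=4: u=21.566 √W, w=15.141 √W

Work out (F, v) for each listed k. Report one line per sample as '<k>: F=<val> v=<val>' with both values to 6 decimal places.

k=0: u−w=3.645000, u+w=31.899000; √(b/2)=1.541104, √(2b)=3.082207; F=1.541104×3.645=5.617322, v=31.899000/3.082207=10.349402
k=1: u−w=15.078000, u+w=35.602000; √(b/2)=1.541104, √(2b)=3.082207; F=1.541104×15.078=23.236759, v=35.602000/3.082207=11.550814
k=2: u−w=15.729000, u+w=4.071000; √(b/2)=1.541104, √(2b)=3.082207; F=1.541104×15.729=24.240017, v=4.071000/3.082207=1.320807
k=3: u−w=-21.884000, u+w=-24.770000; √(b/2)=1.541104, √(2b)=3.082207; F=1.541104×(-21.884)=-33.725509, v=-24.770000/3.082207=-8.036449
k=4: u−w=6.425000, u+w=36.707000; √(b/2)=1.541104, √(2b)=3.082207; F=1.541104×6.425=9.901590, v=36.707000/3.082207=11.909323

0: F=5.617322 v=10.349402
1: F=23.236759 v=11.550814
2: F=24.240017 v=1.320807
3: F=-33.725509 v=-8.036449
4: F=9.901590 v=11.909323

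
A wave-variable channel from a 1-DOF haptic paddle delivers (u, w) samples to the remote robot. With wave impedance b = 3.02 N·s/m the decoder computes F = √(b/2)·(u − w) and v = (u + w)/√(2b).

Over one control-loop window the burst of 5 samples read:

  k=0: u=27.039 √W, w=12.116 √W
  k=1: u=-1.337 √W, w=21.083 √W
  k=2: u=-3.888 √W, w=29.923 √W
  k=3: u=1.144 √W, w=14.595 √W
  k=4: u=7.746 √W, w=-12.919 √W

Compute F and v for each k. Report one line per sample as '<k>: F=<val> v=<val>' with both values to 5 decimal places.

0: F=18.33769 v=15.93194
1: F=-27.55016 v=8.03453
2: F=-41.54765 v=10.59349
3: F=-16.52887 v=6.40411
4: F=25.39358 v=-2.10486

k=0: u−w=14.92300, u+w=39.15500; √(b/2)=1.22882, √(2b)=2.45764; F=1.22882×14.923=18.33769, v=39.15500/2.45764=15.93194
k=1: u−w=-22.42000, u+w=19.74600; √(b/2)=1.22882, √(2b)=2.45764; F=1.22882×(-22.42)=-27.55016, v=19.74600/2.45764=8.03453
k=2: u−w=-33.81100, u+w=26.03500; √(b/2)=1.22882, √(2b)=2.45764; F=1.22882×(-33.811)=-41.54765, v=26.03500/2.45764=10.59349
k=3: u−w=-13.45100, u+w=15.73900; √(b/2)=1.22882, √(2b)=2.45764; F=1.22882×(-13.451)=-16.52887, v=15.73900/2.45764=6.40411
k=4: u−w=20.66500, u+w=-5.17300; √(b/2)=1.22882, √(2b)=2.45764; F=1.22882×20.665=25.39358, v=-5.17300/2.45764=-2.10486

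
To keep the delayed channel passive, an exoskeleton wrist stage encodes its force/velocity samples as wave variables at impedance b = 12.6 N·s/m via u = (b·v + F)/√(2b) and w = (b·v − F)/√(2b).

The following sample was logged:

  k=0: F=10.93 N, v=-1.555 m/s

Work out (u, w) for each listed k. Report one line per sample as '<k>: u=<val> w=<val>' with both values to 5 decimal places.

0: u=-1.72571 w=-6.08033

k=0: b·v=12.6×(-1.555)=-19.59300; √(2b)=5.01996; u=(-19.59300+10.93)/5.01996=-1.72571, w=(-19.59300−10.93)/5.01996=-6.08033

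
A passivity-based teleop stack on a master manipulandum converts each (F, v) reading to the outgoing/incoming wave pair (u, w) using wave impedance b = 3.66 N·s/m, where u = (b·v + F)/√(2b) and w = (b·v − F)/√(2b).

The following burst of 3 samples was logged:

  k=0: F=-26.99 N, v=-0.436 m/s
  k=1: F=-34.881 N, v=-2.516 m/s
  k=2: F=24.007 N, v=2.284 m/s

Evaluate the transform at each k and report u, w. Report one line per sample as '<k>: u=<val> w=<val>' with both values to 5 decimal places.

0: u=-10.56560 w=9.38598
1: u=-16.29597 w=9.48881
2: u=11.96298 w=-5.78350

k=0: b·v=3.66×(-0.436)=-1.59576; √(2b)=2.70555; u=(-1.59576+(-26.99))/2.70555=-10.56560, w=(-1.59576−(-26.99))/2.70555=9.38598
k=1: b·v=3.66×(-2.516)=-9.20856; √(2b)=2.70555; u=(-9.20856+(-34.881))/2.70555=-16.29597, w=(-9.20856−(-34.881))/2.70555=9.48881
k=2: b·v=3.66×2.284=8.35944; √(2b)=2.70555; u=(8.35944+24.007)/2.70555=11.96298, w=(8.35944−24.007)/2.70555=-5.78350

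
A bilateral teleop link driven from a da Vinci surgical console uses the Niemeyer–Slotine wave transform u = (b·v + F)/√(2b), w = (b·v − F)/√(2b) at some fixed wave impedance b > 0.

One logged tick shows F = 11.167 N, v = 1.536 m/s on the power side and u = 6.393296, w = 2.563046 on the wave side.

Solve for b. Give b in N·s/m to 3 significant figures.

u + w = 8.956342;  u + w = √(2b)·v, so √(2b) = 8.956342/1.536 = 5.830952.
b = (√(2b))²/2 = 33.999999/2 = 17.000000.
(Check via u − w = 2F/√(2b): u − w = 3.830250, 2F/√(2b) = 3.830249.)

b = 17 N·s/m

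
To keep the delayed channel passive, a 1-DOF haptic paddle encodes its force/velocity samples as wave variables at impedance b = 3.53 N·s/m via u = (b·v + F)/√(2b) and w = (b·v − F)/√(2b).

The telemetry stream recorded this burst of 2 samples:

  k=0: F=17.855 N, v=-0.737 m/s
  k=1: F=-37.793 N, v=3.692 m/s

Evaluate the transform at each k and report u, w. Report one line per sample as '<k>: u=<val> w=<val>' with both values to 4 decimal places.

k=0: b·v=3.53×(-0.737)=-2.6016; √(2b)=2.6571; u=(-2.6016+17.855)/2.6571=5.7407, w=(-2.6016−17.855)/2.6571=-7.6989
k=1: b·v=3.53×3.692=13.0328; √(2b)=2.6571; u=(13.0328+(-37.793))/2.6571=-9.3186, w=(13.0328−(-37.793))/2.6571=19.1285

0: u=5.7407 w=-7.6989
1: u=-9.3186 w=19.1285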